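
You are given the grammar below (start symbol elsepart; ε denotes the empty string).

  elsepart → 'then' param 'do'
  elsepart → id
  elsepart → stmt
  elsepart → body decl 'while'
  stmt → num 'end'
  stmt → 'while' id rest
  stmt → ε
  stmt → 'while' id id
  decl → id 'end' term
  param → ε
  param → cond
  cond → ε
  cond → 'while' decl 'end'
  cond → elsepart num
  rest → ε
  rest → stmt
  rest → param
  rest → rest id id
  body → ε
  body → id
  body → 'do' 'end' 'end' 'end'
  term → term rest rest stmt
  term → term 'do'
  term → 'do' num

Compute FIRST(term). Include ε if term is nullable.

From term → term rest rest stmt: add FIRST(term) = { 'do' }.
From term → term 'do': add FIRST(term) = { 'do' }.
term → 'do' num contributes {'do'}.
Union: FIRST(term) = { 'do' }.

{ 'do' }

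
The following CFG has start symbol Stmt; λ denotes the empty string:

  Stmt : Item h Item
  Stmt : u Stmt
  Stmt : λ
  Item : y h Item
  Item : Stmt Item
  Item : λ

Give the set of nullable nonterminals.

{ Item, Stmt }

Directly nullable (have an λ-production): Stmt, Item.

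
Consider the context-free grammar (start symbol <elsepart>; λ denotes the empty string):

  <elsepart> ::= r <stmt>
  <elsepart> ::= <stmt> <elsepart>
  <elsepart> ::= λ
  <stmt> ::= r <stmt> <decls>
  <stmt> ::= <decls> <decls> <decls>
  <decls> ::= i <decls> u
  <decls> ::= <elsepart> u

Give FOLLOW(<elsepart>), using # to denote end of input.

<elsepart> is the start symbol, so # ∈ FOLLOW(<elsepart>).
In <elsepart> ::= <stmt> <elsepart>: <elsepart> is at the end, add FOLLOW(<elsepart>) = { #, u }.
In <decls> ::= <elsepart> u: add FIRST(u) = { u }.
Union: FOLLOW(<elsepart>) = { #, u }.

{ #, u }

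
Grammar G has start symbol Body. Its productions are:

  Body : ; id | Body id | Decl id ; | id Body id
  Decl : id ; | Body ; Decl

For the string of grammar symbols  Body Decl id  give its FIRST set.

{ ;, id }

Add FIRST(Body) = { ;, id }; Body is not nullable, stop.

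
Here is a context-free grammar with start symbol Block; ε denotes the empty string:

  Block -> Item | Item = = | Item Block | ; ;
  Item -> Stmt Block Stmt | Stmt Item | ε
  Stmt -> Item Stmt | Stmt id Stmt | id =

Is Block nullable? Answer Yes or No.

Block -> Item and each of Item is nullable, so Block ⇒* ε.

Yes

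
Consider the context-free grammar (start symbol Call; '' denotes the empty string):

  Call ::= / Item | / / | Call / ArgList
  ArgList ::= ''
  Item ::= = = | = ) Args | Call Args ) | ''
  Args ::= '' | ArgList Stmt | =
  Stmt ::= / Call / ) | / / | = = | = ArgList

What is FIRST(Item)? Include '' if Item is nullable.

{ /, =, '' }

Item ::= = = contributes {=}.
Item ::= = ) Args contributes {=}.
From Item ::= Call Args ): add FIRST(Call) = { / }.
Item ::= '' contributes ''.
Union: FIRST(Item) = { /, =, '' }.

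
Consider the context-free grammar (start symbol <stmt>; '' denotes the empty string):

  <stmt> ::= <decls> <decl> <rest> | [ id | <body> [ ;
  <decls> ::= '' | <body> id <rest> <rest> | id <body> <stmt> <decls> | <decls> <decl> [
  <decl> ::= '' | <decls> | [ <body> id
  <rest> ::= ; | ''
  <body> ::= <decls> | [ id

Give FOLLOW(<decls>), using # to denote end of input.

In <stmt> ::= <decls> <decl> <rest>: add FIRST(<decl> <rest>)\{''} = { ;, [, id }.
  Since <decl> <rest> is nullable, also add FOLLOW(<stmt>) = { #, ;, [, id }.
In <decls> ::= id <body> <stmt> <decls>: <decls> is at the end, add FOLLOW(<decls>) = { #, ;, [, id }.
In <decls> ::= <decls> <decl> [: add FIRST(<decl> [) = { [, id }.
In <decl> ::= <decls>: <decls> is at the end, add FOLLOW(<decl>) = { #, ;, [, id }.
In <body> ::= <decls>: <decls> is at the end, add FOLLOW(<body>) = { #, ;, [, id }.
Union: FOLLOW(<decls>) = { #, ;, [, id }.

{ #, ;, [, id }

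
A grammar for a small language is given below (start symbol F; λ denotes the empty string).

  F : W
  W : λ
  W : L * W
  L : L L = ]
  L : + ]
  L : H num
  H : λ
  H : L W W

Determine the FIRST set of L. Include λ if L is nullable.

From L : L L = ]: add FIRST(L) = { +, num }.
L : + ] contributes {+}.
From L : H num: H nullable, take FIRST(H) ∪ {num} = { +, num }.
Union: FIRST(L) = { +, num }.

{ +, num }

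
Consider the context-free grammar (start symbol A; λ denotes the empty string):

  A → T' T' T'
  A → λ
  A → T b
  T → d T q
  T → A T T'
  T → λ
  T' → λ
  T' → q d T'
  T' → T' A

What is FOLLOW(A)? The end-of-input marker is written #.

{ #, b, d, q }

A is the start symbol, so # ∈ FOLLOW(A).
In T → A T T': add FIRST(T T')\{λ} = { b, d, q }.
  Since T T' is nullable, also add FOLLOW(T) = { b, d, q }.
In T' → T' A: A is at the end, add FOLLOW(T') = { #, b, d, q }.
Union: FOLLOW(A) = { #, b, d, q }.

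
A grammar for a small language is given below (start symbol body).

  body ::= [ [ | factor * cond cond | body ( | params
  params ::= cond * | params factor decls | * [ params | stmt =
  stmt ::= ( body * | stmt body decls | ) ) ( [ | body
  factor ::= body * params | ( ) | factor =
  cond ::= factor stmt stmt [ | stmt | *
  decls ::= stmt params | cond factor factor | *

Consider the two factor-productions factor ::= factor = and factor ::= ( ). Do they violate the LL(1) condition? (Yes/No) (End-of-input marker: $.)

Yes

FIRST(factor =) = { (, ), *, [ } and FIRST(( )) = { ( }.
Both contain (, so the two alternatives are not disjoint — LL(1) conflict.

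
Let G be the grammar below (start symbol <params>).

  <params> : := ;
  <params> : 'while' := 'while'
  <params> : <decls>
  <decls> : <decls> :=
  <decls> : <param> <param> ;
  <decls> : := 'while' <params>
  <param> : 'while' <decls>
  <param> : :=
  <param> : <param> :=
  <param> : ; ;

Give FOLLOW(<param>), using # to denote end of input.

{ 'while', :=, ; }

In <decls> : <param> <param> ;: add FIRST(<param> ;) = { 'while', :=, ; }.
In <decls> : <param> <param> ;: add FIRST(;) = { ; }.
In <param> : <param> :=: add FIRST(:=) = { := }.
Union: FOLLOW(<param>) = { 'while', :=, ; }.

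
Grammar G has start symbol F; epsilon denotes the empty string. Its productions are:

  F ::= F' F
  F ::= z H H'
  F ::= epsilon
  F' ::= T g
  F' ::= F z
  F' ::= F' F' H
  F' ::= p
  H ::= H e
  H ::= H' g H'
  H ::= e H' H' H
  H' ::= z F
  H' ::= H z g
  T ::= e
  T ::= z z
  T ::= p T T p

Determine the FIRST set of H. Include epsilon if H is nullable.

From H ::= H e: add FIRST(H) = { e, z }.
From H ::= H' g H': add FIRST(H') = { e, z }.
H ::= e H' H' H contributes {e}.
Union: FIRST(H) = { e, z }.

{ e, z }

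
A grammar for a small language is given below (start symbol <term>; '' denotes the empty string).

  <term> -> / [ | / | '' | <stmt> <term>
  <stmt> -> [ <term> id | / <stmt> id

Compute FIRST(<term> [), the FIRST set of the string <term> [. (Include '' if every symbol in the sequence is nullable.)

{ /, [ }

Add FIRST(<term>)\{''} = { /, [ }; <term> is nullable, continue.
[ is a terminal; add {[} and stop.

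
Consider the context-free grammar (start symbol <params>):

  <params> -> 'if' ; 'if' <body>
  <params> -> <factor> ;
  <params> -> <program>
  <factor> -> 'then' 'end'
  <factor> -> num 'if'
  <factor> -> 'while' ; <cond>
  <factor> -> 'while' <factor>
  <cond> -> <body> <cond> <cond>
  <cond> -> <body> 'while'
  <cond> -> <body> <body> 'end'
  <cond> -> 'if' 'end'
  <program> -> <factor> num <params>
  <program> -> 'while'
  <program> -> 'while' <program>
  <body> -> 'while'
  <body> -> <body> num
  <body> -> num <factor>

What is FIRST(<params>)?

{ 'if', 'then', 'while', num }

<params> -> 'if' ; 'if' <body> contributes {'if'}.
From <params> -> <factor> ;: add FIRST(<factor>) = { 'then', 'while', num }.
From <params> -> <program>: add FIRST(<program>) = { 'then', 'while', num }.
Union: FIRST(<params>) = { 'if', 'then', 'while', num }.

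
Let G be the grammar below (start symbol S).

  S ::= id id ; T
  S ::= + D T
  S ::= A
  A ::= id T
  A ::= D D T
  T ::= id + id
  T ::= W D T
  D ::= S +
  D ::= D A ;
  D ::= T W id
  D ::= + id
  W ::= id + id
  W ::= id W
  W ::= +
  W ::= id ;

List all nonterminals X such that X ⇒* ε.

No nonterminal has an empty production or an RHS whose symbols are all nullable.

{ } (none)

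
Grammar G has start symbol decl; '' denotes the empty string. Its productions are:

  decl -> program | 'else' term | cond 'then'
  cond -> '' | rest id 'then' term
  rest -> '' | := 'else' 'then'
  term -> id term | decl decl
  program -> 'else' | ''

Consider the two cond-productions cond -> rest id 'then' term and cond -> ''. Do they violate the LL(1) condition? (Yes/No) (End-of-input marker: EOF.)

No

FIRST(rest id 'then' term) = { :=, id } and FIRST('') = { '' }.
The second is nullable but FOLLOW(cond) = { 'then' } is disjoint from FIRST of the first.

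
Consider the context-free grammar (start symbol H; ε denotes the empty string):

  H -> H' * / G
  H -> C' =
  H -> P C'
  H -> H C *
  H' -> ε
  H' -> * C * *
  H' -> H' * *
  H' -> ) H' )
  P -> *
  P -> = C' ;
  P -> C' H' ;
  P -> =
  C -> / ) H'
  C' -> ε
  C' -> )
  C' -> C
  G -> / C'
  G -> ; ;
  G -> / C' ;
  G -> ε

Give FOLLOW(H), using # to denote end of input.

{ #, / }

H is the start symbol, so # ∈ FOLLOW(H).
In H -> H C *: add FIRST(C *) = { / }.
Union: FOLLOW(H) = { #, / }.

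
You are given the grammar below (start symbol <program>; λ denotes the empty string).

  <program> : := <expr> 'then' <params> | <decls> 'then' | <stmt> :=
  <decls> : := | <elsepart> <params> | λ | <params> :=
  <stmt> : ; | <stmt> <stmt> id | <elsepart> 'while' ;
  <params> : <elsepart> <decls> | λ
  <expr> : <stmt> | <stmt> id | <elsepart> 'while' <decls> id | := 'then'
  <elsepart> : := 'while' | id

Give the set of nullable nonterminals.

Directly nullable (have an λ-production): <decls>, <params>.
No other nonterminal has a production whose RHS symbols are all nullable.

{ <decls>, <params> }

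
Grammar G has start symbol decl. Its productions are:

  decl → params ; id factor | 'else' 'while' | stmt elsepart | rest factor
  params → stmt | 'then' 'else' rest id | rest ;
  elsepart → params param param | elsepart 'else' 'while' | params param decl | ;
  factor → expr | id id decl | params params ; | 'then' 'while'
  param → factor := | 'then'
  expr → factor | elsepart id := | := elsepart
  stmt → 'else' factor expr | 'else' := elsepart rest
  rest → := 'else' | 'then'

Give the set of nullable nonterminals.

No nonterminal has an empty production or an RHS whose symbols are all nullable.

{ } (none)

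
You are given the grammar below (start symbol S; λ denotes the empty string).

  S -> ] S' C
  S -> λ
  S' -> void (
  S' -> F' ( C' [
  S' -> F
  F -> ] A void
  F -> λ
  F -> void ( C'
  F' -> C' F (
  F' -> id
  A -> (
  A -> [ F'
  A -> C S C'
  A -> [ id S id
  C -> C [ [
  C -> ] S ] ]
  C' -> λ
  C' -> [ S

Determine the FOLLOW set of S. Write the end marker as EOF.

{ EOF, (, [, ], id, void }

S is the start symbol, so EOF ∈ FOLLOW(S).
In A -> C S C': add FIRST(C')\{λ} = { [ }.
  Since C' is nullable, also add FOLLOW(A) = { void }.
In A -> [ id S id: add FIRST(id) = { id }.
In C -> ] S ] ]: add FIRST(] ]) = { ] }.
In C' -> [ S: S is at the end, add FOLLOW(C') = { (, [, ], void }.
Union: FOLLOW(S) = { EOF, (, [, ], id, void }.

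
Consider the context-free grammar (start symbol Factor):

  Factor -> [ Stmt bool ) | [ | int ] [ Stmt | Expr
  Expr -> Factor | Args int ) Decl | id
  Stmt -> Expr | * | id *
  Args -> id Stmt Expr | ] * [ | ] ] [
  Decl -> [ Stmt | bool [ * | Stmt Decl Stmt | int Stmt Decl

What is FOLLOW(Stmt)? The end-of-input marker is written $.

In Factor -> [ Stmt bool ): add FIRST(bool )) = { bool }.
In Factor -> int ] [ Stmt: Stmt is at the end, add FOLLOW(Factor) = { $, *, [, ], bool, id, int }.
In Args -> id Stmt Expr: add FIRST(Expr) = { [, ], id, int }.
In Decl -> [ Stmt: Stmt is at the end, add FOLLOW(Decl) = { $, *, [, ], bool, id, int }.
In Decl -> Stmt Decl Stmt: add FIRST(Decl Stmt) = { *, [, ], bool, id, int }.
In Decl -> Stmt Decl Stmt: Stmt is at the end, add FOLLOW(Decl) = { $, *, [, ], bool, id, int }.
In Decl -> int Stmt Decl: add FIRST(Decl) = { *, [, ], bool, id, int }.
Union: FOLLOW(Stmt) = { $, *, [, ], bool, id, int }.

{ $, *, [, ], bool, id, int }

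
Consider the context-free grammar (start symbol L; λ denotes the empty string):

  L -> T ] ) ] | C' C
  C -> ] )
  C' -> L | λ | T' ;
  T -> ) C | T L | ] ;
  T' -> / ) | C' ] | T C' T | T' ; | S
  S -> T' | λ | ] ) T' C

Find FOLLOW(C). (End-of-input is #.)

{ #, ), /, ;, ] }

In L -> C' C: C is at the end, add FOLLOW(L) = { #, ), /, ;, ] }.
In T -> ) C: C is at the end, add FOLLOW(T) = { ), /, ;, ] }.
In S -> ] ) T' C: C is at the end, add FOLLOW(S) = { ;, ] }.
Union: FOLLOW(C) = { #, ), /, ;, ] }.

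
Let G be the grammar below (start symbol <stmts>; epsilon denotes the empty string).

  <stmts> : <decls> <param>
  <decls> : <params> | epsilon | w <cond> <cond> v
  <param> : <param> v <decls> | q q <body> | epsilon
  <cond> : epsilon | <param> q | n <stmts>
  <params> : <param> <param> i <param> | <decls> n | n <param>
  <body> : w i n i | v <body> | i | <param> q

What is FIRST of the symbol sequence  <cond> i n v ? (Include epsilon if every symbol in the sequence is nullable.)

{ i, n, q, v }

Add FIRST(<cond>)\{epsilon} = { n, q, v }; <cond> is nullable, continue.
i is a terminal; add {i} and stop.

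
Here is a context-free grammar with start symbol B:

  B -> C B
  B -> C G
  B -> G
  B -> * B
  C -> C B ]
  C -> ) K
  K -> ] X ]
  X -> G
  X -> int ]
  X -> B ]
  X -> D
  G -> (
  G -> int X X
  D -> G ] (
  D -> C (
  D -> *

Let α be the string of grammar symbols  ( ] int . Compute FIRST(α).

{ ( }

( is a terminal; add {(} and stop.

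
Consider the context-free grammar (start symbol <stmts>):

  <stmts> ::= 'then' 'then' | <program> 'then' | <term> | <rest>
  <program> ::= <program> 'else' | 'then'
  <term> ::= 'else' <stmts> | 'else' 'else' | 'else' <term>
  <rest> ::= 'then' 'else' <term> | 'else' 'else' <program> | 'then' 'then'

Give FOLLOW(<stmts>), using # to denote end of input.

<stmts> is the start symbol, so # ∈ FOLLOW(<stmts>).
In <term> ::= 'else' <stmts>: <stmts> is at the end, add FOLLOW(<term>) = { # }.
Union: FOLLOW(<stmts>) = { # }.

{ # }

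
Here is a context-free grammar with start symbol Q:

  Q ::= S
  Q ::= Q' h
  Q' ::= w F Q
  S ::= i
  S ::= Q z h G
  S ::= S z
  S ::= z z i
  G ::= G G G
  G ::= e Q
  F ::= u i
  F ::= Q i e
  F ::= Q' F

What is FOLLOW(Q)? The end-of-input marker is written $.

Q is the start symbol, so $ ∈ FOLLOW(Q).
In Q' ::= w F Q: Q is at the end, add FOLLOW(Q') = { h, i, u, w, z }.
In S ::= Q z h G: add FIRST(z h G) = { z }.
In G ::= e Q: Q is at the end, add FOLLOW(G) = { $, e, h, i, u, w, z }.
In F ::= Q i e: add FIRST(i e) = { i }.
Union: FOLLOW(Q) = { $, e, h, i, u, w, z }.

{ $, e, h, i, u, w, z }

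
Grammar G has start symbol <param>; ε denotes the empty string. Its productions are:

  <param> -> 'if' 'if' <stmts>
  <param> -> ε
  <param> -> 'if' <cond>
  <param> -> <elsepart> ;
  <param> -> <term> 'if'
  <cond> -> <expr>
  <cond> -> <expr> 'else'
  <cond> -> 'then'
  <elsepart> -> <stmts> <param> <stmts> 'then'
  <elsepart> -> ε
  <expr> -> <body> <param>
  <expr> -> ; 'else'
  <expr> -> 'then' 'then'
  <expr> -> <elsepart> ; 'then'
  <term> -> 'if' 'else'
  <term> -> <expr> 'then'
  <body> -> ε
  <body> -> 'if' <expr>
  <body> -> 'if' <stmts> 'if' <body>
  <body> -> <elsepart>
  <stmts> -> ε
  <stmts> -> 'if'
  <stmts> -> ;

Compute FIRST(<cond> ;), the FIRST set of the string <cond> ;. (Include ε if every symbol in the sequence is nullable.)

Add FIRST(<cond>)\{ε} = { 'else', 'if', 'then', ; }; <cond> is nullable, continue.
; is a terminal; add {;} and stop.

{ 'else', 'if', 'then', ; }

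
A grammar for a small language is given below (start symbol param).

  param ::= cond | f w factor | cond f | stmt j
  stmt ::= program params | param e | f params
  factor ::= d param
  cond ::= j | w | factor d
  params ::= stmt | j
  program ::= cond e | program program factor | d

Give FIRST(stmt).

From stmt ::= program params: add FIRST(program) = { d, j, w }.
From stmt ::= param e: add FIRST(param) = { d, f, j, w }.
stmt ::= f params contributes {f}.
Union: FIRST(stmt) = { d, f, j, w }.

{ d, f, j, w }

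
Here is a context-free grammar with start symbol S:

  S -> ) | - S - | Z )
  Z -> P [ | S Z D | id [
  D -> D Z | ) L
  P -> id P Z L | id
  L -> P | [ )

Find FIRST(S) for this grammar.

S -> ) contributes {)}.
S -> - S - contributes {-}.
From S -> Z ): add FIRST(Z) = { ), -, id }.
Union: FIRST(S) = { ), -, id }.

{ ), -, id }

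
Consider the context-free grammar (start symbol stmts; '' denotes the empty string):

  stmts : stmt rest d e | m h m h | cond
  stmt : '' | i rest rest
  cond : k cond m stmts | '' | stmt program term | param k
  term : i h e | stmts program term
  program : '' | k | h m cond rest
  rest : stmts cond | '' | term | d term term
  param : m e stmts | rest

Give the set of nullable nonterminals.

Directly nullable (have an ''-production): stmt, cond, program, rest.
stmts : cond with every symbol nullable, so stmts is nullable.
param : rest with every symbol nullable, so param is nullable.
No other nonterminal has a production whose RHS symbols are all nullable.

{ cond, param, program, rest, stmt, stmts }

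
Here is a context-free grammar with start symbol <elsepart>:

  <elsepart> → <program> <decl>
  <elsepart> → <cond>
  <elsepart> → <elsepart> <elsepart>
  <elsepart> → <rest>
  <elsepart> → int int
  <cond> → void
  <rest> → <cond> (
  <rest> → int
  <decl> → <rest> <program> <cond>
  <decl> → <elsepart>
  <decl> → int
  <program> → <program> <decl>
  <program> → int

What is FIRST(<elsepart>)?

From <elsepart> → <program> <decl>: add FIRST(<program>) = { int }.
From <elsepart> → <cond>: add FIRST(<cond>) = { void }.
From <elsepart> → <elsepart> <elsepart>: add FIRST(<elsepart>) = { int, void }.
From <elsepart> → <rest>: add FIRST(<rest>) = { int, void }.
<elsepart> → int int contributes {int}.
Union: FIRST(<elsepart>) = { int, void }.

{ int, void }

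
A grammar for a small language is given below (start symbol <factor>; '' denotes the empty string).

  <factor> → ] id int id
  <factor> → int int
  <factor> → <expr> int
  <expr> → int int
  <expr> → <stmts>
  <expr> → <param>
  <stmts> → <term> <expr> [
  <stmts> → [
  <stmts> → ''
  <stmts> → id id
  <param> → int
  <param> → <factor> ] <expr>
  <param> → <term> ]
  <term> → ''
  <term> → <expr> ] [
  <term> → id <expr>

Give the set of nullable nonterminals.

Directly nullable (have an ''-production): <stmts>, <term>.
<expr> → <stmts> with every symbol nullable, so <expr> is nullable.
No other nonterminal has a production whose RHS symbols are all nullable.

{ <expr>, <stmts>, <term> }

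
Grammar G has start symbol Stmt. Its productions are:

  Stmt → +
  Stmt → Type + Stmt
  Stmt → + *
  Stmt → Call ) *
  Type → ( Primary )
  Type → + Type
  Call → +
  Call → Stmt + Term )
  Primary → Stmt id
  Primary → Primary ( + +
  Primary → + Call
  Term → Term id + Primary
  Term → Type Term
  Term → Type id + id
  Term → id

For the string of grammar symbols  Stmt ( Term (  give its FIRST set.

Add FIRST(Stmt) = { (, + }; Stmt is not nullable, stop.

{ (, + }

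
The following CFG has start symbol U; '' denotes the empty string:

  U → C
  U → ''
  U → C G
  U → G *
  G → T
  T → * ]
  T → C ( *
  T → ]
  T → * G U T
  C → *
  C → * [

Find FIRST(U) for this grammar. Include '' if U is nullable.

{ *, ], '' }

From U → C: add FIRST(C) = { * }.
U → '' contributes ''.
From U → C G: add FIRST(C) = { * }.
From U → G *: add FIRST(G) = { *, ] }.
Union: FIRST(U) = { *, ], '' }.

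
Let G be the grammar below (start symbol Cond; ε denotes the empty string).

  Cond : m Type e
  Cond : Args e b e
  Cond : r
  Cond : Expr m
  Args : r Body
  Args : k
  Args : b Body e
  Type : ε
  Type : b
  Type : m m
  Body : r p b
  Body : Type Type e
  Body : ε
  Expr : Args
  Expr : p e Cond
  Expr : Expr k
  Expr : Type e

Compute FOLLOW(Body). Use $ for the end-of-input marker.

In Args : r Body: Body is at the end, add FOLLOW(Args) = { e, k, m }.
In Args : b Body e: add FIRST(e) = { e }.
Union: FOLLOW(Body) = { e, k, m }.

{ e, k, m }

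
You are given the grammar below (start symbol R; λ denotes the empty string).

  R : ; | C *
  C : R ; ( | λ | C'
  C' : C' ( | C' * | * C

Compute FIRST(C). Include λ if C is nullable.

From C : R ; (: add FIRST(R) = { *, ; }.
C : λ contributes λ.
From C : C': add FIRST(C') = { * }.
Union: FIRST(C) = { *, ;, λ }.

{ *, ;, λ }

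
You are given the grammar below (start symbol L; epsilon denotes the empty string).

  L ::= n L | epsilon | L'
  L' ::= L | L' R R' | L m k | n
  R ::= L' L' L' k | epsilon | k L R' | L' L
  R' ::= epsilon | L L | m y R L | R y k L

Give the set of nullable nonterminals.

{ L, L', R, R' }

Directly nullable (have an epsilon-production): L, R, R'.
L' ::= L with every symbol nullable, so L' is nullable.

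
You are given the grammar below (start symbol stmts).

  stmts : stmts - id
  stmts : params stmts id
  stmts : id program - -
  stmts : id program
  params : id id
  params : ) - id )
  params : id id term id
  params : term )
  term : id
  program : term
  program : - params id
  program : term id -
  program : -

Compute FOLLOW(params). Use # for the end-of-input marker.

In stmts : params stmts id: add FIRST(stmts id) = { ), id }.
In program : - params id: add FIRST(id) = { id }.
Union: FOLLOW(params) = { ), id }.

{ ), id }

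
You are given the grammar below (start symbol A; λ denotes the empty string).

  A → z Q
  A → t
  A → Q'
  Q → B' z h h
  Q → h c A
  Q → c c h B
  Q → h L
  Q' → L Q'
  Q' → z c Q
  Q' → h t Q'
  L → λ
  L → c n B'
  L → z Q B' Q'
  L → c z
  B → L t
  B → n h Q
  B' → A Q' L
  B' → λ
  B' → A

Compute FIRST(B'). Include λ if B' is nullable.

From B' → A Q' L: add FIRST(A) = { c, h, t, z }.
B' → λ contributes λ.
From B' → A: add FIRST(A) = { c, h, t, z }.
Union: FIRST(B') = { c, h, t, z, λ }.

{ c, h, t, z, λ }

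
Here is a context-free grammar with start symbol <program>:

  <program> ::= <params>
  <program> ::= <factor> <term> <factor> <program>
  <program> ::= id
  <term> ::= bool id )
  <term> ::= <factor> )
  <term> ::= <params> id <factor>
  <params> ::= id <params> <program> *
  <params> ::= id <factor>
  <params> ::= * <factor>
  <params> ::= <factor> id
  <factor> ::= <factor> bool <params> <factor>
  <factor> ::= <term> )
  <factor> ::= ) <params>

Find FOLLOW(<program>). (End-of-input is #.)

<program> is the start symbol, so # ∈ FOLLOW(<program>).
In <program> ::= <factor> <term> <factor> <program>: <program> is at the end, add FOLLOW(<program>) = { #, * }.
In <params> ::= id <params> <program> *: add FIRST(*) = { * }.
Union: FOLLOW(<program>) = { #, * }.

{ #, * }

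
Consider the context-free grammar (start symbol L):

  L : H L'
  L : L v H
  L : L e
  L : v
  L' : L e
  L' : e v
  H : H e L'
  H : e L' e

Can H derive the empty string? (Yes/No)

No

No nonterminal in this grammar is nullable.
No production of H has an RHS whose symbols are all nullable, so H is not nullable.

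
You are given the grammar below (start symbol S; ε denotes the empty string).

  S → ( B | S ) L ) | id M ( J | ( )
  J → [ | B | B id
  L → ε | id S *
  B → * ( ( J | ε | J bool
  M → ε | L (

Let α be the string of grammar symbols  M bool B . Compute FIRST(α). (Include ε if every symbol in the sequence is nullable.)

Add FIRST(M)\{ε} = { (, id }; M is nullable, continue.
bool is a terminal; add {bool} and stop.

{ (, bool, id }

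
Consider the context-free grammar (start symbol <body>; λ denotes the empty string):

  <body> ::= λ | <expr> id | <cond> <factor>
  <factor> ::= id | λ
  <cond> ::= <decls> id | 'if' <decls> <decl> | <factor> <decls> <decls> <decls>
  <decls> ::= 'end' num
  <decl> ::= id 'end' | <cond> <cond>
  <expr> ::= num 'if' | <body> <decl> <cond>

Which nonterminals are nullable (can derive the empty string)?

Directly nullable (have an λ-production): <body>, <factor>.
No other nonterminal has a production whose RHS symbols are all nullable.

{ <body>, <factor> }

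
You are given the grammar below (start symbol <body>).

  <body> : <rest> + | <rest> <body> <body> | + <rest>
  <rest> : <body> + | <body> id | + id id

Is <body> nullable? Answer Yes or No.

No nonterminal in this grammar is nullable.
No production of <body> has an RHS whose symbols are all nullable, so <body> is not nullable.

No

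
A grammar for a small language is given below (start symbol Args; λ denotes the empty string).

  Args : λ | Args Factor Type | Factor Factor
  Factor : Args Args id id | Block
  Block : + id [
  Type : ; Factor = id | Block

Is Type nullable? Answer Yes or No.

No

Nullable nonterminals: Args.
No production of Type has an RHS whose symbols are all nullable, so Type is not nullable.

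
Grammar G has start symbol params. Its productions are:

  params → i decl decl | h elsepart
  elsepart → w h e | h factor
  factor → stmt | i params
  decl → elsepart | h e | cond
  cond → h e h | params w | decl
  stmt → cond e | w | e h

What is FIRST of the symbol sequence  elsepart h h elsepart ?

Add FIRST(elsepart) = { h, w }; elsepart is not nullable, stop.

{ h, w }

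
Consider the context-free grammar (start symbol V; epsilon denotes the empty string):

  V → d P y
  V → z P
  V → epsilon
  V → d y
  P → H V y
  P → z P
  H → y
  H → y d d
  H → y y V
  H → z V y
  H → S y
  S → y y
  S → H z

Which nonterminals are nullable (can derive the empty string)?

Directly nullable (have an epsilon-production): V.
No other nonterminal has a production whose RHS symbols are all nullable.

{ V }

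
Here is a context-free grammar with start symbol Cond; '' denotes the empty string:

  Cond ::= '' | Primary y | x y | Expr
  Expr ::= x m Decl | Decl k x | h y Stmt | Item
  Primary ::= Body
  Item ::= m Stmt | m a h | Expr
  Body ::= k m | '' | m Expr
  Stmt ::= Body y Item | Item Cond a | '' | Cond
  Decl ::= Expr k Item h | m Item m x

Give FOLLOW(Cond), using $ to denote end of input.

Cond is the start symbol, so $ ∈ FOLLOW(Cond).
In Stmt ::= Item Cond a: add FIRST(a) = { a }.
In Stmt ::= Cond: Cond is at the end, add FOLLOW(Stmt) = { $, a, h, k, m, x, y }.
Union: FOLLOW(Cond) = { $, a, h, k, m, x, y }.

{ $, a, h, k, m, x, y }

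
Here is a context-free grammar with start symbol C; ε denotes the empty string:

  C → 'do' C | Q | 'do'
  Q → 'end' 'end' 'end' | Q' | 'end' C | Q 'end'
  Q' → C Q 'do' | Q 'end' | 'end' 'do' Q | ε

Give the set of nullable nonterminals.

{ C, Q, Q' }

Directly nullable (have an ε-production): Q'.
C → Q with every symbol nullable, so C is nullable.
Q → Q' with every symbol nullable, so Q is nullable.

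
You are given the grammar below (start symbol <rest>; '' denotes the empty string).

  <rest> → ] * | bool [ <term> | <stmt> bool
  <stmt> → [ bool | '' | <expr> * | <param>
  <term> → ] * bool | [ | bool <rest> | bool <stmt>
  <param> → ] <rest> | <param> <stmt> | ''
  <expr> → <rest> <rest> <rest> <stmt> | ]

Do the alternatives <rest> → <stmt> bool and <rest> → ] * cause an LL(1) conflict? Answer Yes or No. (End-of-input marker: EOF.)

Yes

FIRST(<stmt> bool) = { [, ], bool } and FIRST(] *) = { ] }.
Both contain ], so the two alternatives are not disjoint — LL(1) conflict.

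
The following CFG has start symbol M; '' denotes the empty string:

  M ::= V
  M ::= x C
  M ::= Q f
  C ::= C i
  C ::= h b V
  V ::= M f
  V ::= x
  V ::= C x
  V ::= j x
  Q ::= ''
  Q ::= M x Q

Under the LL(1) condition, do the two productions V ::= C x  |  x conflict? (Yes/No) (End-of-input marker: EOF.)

No

FIRST(C x) = { h } and FIRST(x) = { x }.
The FIRST sets are disjoint and neither alternative is nullable — no conflict.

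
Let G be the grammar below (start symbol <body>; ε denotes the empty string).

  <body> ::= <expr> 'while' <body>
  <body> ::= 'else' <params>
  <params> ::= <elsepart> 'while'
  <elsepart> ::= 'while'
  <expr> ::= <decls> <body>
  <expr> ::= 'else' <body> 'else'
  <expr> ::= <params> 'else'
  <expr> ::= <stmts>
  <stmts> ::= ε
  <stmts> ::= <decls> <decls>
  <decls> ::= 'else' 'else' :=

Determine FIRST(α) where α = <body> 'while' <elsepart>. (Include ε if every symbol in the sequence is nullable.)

{ 'else', 'while' }

Add FIRST(<body>) = { 'else', 'while' }; <body> is not nullable, stop.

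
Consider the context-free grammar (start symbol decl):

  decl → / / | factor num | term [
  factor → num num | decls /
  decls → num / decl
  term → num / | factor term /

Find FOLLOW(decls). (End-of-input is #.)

In factor → decls /: add FIRST(/) = { / }.
Union: FOLLOW(decls) = { / }.

{ / }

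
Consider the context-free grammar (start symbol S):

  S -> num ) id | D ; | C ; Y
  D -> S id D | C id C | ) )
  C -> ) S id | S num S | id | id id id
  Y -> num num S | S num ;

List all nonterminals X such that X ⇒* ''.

{ } (none)

No nonterminal has an empty production or an RHS whose symbols are all nullable.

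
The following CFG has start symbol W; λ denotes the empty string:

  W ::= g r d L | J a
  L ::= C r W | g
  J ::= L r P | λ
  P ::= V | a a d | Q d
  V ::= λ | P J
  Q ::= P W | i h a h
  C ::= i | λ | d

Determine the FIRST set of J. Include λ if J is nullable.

From J ::= L r P: add FIRST(L) = { d, g, i, r }.
J ::= λ contributes λ.
Union: FIRST(J) = { d, g, i, r, λ }.

{ d, g, i, r, λ }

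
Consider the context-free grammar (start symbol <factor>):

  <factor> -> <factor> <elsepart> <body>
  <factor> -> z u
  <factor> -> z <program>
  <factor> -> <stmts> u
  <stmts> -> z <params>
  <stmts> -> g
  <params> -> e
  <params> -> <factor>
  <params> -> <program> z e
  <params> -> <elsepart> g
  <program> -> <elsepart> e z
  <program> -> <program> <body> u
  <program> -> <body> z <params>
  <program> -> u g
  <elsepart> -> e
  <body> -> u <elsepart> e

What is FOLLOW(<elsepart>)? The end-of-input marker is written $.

In <factor> -> <factor> <elsepart> <body>: add FIRST(<body>) = { u }.
In <params> -> <elsepart> g: add FIRST(g) = { g }.
In <program> -> <elsepart> e z: add FIRST(e z) = { e }.
In <body> -> u <elsepart> e: add FIRST(e) = { e }.
Union: FOLLOW(<elsepart>) = { e, g, u }.

{ e, g, u }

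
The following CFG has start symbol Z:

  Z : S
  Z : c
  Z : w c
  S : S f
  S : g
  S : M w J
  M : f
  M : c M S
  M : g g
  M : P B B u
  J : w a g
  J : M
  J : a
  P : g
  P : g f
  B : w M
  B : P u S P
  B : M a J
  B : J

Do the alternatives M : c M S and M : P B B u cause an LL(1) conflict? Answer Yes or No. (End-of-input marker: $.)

FIRST(c M S) = { c } and FIRST(P B B u) = { g }.
The FIRST sets are disjoint and neither alternative is nullable — no conflict.

No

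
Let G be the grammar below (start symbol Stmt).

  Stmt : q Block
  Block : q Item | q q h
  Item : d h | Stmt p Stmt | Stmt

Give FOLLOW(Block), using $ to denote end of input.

{ $, p }

In Stmt : q Block: Block is at the end, add FOLLOW(Stmt) = { $, p }.
Union: FOLLOW(Block) = { $, p }.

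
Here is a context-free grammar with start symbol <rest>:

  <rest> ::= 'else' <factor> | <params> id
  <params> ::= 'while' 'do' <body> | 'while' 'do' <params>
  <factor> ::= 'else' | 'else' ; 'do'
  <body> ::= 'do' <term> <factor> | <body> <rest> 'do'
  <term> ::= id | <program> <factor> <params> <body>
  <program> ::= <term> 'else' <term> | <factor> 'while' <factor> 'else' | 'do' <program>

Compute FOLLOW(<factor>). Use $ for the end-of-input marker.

{ $, 'do', 'else', 'while', id }

In <rest> ::= 'else' <factor>: <factor> is at the end, add FOLLOW(<rest>) = { $, 'do' }.
In <body> ::= 'do' <term> <factor>: <factor> is at the end, add FOLLOW(<body>) = { 'do', 'else', 'while', id }.
In <term> ::= <program> <factor> <params> <body>: add FIRST(<params> <body>) = { 'while' }.
In <program> ::= <factor> 'while' <factor> 'else': add FIRST('while' <factor> 'else') = { 'while' }.
In <program> ::= <factor> 'while' <factor> 'else': add FIRST('else') = { 'else' }.
Union: FOLLOW(<factor>) = { $, 'do', 'else', 'while', id }.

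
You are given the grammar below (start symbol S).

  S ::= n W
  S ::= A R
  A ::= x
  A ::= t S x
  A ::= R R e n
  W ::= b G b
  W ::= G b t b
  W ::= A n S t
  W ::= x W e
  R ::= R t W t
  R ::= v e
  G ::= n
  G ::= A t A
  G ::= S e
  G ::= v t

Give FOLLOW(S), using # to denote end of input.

{ #, e, t, x }

S is the start symbol, so # ∈ FOLLOW(S).
In A ::= t S x: add FIRST(x) = { x }.
In W ::= A n S t: add FIRST(t) = { t }.
In G ::= S e: add FIRST(e) = { e }.
Union: FOLLOW(S) = { #, e, t, x }.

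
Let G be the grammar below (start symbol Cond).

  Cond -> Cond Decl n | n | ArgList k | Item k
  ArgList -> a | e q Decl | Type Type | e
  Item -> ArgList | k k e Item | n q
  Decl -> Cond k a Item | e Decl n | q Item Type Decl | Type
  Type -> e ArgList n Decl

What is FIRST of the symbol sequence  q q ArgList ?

{ q }

q is a terminal; add {q} and stop.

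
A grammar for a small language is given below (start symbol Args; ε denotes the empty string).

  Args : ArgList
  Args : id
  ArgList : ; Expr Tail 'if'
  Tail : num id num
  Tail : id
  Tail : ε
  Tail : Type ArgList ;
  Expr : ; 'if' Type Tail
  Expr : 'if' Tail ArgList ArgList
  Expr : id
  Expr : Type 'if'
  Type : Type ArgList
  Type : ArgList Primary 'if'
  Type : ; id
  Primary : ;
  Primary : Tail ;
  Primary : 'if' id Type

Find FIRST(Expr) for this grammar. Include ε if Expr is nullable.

Expr : ; 'if' Type Tail contributes {;}.
Expr : 'if' Tail ArgList ArgList contributes {'if'}.
Expr : id contributes {id}.
From Expr : Type 'if': add FIRST(Type) = { ; }.
Union: FIRST(Expr) = { 'if', ;, id }.

{ 'if', ;, id }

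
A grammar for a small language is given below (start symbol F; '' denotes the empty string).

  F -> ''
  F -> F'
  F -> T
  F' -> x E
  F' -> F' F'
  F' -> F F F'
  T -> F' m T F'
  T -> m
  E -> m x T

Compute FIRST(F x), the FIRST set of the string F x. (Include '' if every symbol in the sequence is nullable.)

{ m, x }

Add FIRST(F)\{''} = { m, x }; F is nullable, continue.
x is a terminal; add {x} and stop.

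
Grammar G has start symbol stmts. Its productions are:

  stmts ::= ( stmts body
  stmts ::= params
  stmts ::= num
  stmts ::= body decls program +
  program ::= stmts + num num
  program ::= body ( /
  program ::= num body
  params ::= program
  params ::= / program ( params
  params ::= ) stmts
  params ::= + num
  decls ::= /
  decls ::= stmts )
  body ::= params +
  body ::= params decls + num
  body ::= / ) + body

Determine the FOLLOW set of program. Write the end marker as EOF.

In stmts ::= body decls program +: add FIRST(+) = { + }.
In params ::= program: program is at the end, add FOLLOW(params) = { EOF, (, ), +, /, num }.
In params ::= / program ( params: add FIRST(( params) = { ( }.
Union: FOLLOW(program) = { EOF, (, ), +, /, num }.

{ EOF, (, ), +, /, num }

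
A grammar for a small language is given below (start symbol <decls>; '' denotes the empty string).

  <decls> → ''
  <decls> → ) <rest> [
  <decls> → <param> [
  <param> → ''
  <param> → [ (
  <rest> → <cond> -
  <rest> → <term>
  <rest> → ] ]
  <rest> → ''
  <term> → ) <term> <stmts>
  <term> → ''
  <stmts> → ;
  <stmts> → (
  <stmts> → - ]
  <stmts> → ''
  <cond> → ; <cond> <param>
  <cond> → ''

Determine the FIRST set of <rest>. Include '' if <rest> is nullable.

From <rest> → <cond> -: <cond> nullable, take FIRST(<cond>) ∪ {-} = { -, ; }.
From <rest> → <term>: add FIRST(<term>) = { ), '' } (including '' since <term> is nullable).
<rest> → ] ] contributes {]}.
<rest> → '' contributes ''.
Union: FIRST(<rest>) = { ), -, ;, ], '' }.

{ ), -, ;, ], '' }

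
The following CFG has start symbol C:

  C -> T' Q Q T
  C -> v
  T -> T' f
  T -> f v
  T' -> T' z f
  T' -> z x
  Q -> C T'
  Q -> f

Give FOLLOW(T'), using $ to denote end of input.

In C -> T' Q Q T: add FIRST(Q Q T) = { f, v, z }.
In T -> T' f: add FIRST(f) = { f }.
In T' -> T' z f: add FIRST(z f) = { z }.
In Q -> C T': T' is at the end, add FOLLOW(Q) = { f, v, z }.
Union: FOLLOW(T') = { f, v, z }.

{ f, v, z }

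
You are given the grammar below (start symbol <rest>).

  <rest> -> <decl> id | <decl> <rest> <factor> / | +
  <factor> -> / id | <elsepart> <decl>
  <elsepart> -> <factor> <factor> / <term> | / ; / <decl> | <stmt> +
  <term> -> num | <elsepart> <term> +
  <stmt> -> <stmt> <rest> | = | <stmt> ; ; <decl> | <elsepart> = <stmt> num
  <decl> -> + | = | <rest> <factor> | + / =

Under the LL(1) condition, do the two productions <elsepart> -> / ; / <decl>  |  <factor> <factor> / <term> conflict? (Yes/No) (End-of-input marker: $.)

FIRST(/ ; / <decl>) = { / } and FIRST(<factor> <factor> / <term>) = { /, = }.
Both contain /, so the two alternatives are not disjoint — LL(1) conflict.

Yes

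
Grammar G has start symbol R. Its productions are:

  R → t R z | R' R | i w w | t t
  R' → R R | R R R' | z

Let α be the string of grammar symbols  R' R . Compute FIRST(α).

{ i, t, z }

Add FIRST(R') = { i, t, z }; R' is not nullable, stop.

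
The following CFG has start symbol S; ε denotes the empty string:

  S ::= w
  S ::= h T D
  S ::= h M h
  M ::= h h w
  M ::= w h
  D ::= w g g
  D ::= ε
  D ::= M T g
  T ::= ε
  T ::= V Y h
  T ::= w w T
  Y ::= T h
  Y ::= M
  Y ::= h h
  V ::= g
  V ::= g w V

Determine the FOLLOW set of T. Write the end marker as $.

In S ::= h T D: add FIRST(D)\{ε} = { h, w }.
  Since D is nullable, also add FOLLOW(S) = { $ }.
In D ::= M T g: add FIRST(g) = { g }.
In T ::= w w T: T is at the end, add FOLLOW(T) = { $, g, h, w }.
In Y ::= T h: add FIRST(h) = { h }.
Union: FOLLOW(T) = { $, g, h, w }.

{ $, g, h, w }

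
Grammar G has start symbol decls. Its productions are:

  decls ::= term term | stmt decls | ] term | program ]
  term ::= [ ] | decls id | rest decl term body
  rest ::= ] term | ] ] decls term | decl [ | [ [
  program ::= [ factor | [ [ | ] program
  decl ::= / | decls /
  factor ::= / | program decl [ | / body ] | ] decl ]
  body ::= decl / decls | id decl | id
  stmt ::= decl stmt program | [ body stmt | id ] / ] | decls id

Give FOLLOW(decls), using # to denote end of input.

decls is the start symbol, so # ∈ FOLLOW(decls).
In decls ::= stmt decls: decls is at the end, add FOLLOW(decls) = { #, /, [, ], id }.
In term ::= decls id: add FIRST(id) = { id }.
In rest ::= ] ] decls term: add FIRST(term) = { /, [, ], id }.
In decl ::= decls /: add FIRST(/) = { / }.
In body ::= decl / decls: decls is at the end, add FOLLOW(body) = { #, /, [, ], id }.
In stmt ::= decls id: add FIRST(id) = { id }.
Union: FOLLOW(decls) = { #, /, [, ], id }.

{ #, /, [, ], id }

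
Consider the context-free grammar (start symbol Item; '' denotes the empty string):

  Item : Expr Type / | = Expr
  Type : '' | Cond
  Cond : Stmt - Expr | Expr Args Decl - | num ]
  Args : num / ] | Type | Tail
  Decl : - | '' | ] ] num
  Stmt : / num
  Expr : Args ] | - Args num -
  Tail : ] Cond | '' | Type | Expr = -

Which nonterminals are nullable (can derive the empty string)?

Directly nullable (have an ''-production): Type, Decl, Tail.
Args : Type with every symbol nullable, so Args is nullable.
No other nonterminal has a production whose RHS symbols are all nullable.

{ Args, Decl, Tail, Type }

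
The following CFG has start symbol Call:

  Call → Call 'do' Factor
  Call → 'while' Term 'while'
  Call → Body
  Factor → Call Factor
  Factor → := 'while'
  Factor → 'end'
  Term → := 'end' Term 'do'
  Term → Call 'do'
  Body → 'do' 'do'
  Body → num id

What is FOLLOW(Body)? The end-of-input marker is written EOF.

In Call → Body: Body is at the end, add FOLLOW(Call) = { EOF, 'do', 'end', 'while', :=, num }.
Union: FOLLOW(Body) = { EOF, 'do', 'end', 'while', :=, num }.

{ EOF, 'do', 'end', 'while', :=, num }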